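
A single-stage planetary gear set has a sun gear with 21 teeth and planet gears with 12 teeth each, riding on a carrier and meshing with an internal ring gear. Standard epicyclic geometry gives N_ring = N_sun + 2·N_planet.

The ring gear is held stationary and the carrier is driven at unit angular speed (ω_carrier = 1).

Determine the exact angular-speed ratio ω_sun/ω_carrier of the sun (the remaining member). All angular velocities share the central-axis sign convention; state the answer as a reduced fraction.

22/7

N_ring = 21 + 2·12 = 45
21(ω_s−ω_c) = −45(ω_r−ω_c),  ω_r=0, ω_c=1
ω_s = 1 − (45/21)(0−1) = 22/7
ω_s/ω_c = 22/7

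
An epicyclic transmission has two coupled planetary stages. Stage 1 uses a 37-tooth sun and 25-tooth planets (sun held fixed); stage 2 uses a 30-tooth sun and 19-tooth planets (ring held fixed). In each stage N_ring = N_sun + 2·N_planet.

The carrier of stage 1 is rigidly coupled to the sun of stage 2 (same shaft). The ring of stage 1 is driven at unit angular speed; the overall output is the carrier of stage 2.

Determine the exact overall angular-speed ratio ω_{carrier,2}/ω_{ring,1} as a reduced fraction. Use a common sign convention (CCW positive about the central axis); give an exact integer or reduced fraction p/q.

1305/6076

Stage 1: N_ring = 37 + 2·25 = 87
Stage 1: 37(ω_s−ω_c) = −87(ω_r−ω_c),  ω_s=0, ω_r=1
Stage 1: 37(0−ω_c) = −87(1−ω_c)  ⇒  124ω_c = 87  ⇒  ω_c = 87/124
  ⇒ ω_c¹/ω_r¹ = 87/124
Stage 2: N_ring = 30 + 2·19 = 68
Stage 2: 30(ω_s−ω_c) = −68(ω_r−ω_c),  ω_r=0, ω_s=1
Stage 2: 30(1−ω_c) = −68(0−ω_c)  ⇒  98ω_c = 30  ⇒  ω_c = 15/49
  ⇒ ω_c²/ω_s² = 15/49
Coupling ω_s² = ω_c¹ ⇒ overall = 87/124 × 15/49 = 1305/6076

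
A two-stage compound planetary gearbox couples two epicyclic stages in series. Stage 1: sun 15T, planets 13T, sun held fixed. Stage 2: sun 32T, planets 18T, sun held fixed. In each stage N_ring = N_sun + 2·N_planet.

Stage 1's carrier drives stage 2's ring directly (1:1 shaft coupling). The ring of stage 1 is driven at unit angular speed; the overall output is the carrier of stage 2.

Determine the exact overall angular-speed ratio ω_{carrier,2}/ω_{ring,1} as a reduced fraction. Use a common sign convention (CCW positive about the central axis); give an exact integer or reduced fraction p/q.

Stage 1: N_ring = 15 + 2·13 = 41
Stage 1: 15(ω_s−ω_c) = −41(ω_r−ω_c),  ω_s=0, ω_r=1
Stage 1: 15(0−ω_c) = −41(1−ω_c)  ⇒  56ω_c = 41  ⇒  ω_c = 41/56
  ⇒ ω_c¹/ω_r¹ = 41/56
Stage 2: N_ring = 32 + 2·18 = 68
Stage 2: 32(ω_s−ω_c) = −68(ω_r−ω_c),  ω_s=0, ω_r=1
Stage 2: 32(0−ω_c) = −68(1−ω_c)  ⇒  100ω_c = 68  ⇒  ω_c = 17/25
  ⇒ ω_c²/ω_r² = 17/25
Coupling ω_r² = ω_c¹ ⇒ overall = 41/56 × 17/25 = 697/1400

697/1400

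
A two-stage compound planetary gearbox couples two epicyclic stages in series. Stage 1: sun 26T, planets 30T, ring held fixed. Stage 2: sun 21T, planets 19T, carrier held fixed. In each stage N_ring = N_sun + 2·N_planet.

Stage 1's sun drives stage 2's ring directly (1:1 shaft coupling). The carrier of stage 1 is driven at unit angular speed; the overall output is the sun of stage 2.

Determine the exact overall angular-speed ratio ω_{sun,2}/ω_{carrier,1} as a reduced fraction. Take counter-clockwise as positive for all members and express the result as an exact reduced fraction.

Stage 1: N_ring = 26 + 2·30 = 86
Stage 1: 26(ω_s−ω_c) = −86(ω_r−ω_c),  ω_r=0, ω_c=1
Stage 1: ω_s = 1 − (86/26)(0−1) = 56/13
  ⇒ ω_s¹/ω_c¹ = 56/13
Stage 2: N_ring = 21 + 2·19 = 59
Stage 2: 21(ω_s−ω_c) = −59(ω_r−ω_c),  ω_c=0, ω_r=1
Stage 2: ω_s = 0 − (59/21)(1−0) = -59/21
  ⇒ ω_s²/ω_r² = -59/21
Coupling ω_r² = ω_s¹ ⇒ overall = 56/13 × -59/21 = -472/39

-472/39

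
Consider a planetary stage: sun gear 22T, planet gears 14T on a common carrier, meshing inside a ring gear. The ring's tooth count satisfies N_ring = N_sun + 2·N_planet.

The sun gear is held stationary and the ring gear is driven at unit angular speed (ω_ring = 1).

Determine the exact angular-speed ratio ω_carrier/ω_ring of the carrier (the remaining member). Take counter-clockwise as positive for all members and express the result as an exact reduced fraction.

N_ring = 22 + 2·14 = 50
22(ω_s−ω_c) = −50(ω_r−ω_c),  ω_s=0, ω_r=1
22(0−ω_c) = −50(1−ω_c)  ⇒  72ω_c = 50  ⇒  ω_c = 25/36
ω_c/ω_r = 25/36

25/36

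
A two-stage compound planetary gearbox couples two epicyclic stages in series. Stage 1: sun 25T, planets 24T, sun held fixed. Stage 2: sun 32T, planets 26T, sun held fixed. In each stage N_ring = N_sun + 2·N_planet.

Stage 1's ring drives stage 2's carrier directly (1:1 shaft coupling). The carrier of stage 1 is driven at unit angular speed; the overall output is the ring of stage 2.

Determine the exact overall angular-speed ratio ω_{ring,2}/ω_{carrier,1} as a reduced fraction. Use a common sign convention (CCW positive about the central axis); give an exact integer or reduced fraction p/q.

406/219

Stage 1: N_ring = 25 + 2·24 = 73
Stage 1: 25(ω_s−ω_c) = −73(ω_r−ω_c),  ω_s=0, ω_c=1
Stage 1: ω_r = 1 − (25/73)(0−1) = 98/73
  ⇒ ω_r¹/ω_c¹ = 98/73
Stage 2: N_ring = 32 + 2·26 = 84
Stage 2: 32(ω_s−ω_c) = −84(ω_r−ω_c),  ω_s=0, ω_c=1
Stage 2: ω_r = 1 − (32/84)(0−1) = 29/21
  ⇒ ω_r²/ω_c² = 29/21
Coupling ω_c² = ω_r¹ ⇒ overall = 98/73 × 29/21 = 406/219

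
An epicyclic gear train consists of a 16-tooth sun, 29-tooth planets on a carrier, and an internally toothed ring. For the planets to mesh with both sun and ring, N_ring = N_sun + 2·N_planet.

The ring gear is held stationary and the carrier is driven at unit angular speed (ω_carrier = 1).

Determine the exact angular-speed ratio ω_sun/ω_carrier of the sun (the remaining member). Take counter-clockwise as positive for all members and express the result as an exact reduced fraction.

N_ring = 16 + 2·29 = 74
16(ω_s−ω_c) = −74(ω_r−ω_c),  ω_r=0, ω_c=1
ω_s = 1 − (74/16)(0−1) = 45/8
ω_s/ω_c = 45/8

45/8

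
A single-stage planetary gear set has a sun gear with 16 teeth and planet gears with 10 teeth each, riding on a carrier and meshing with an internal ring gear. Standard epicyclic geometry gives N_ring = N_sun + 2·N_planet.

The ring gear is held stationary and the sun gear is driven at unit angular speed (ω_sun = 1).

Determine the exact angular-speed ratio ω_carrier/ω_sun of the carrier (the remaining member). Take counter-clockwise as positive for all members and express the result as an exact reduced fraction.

N_ring = 16 + 2·10 = 36
16(ω_s−ω_c) = −36(ω_r−ω_c),  ω_r=0, ω_s=1
16(1−ω_c) = −36(0−ω_c)  ⇒  52ω_c = 16  ⇒  ω_c = 4/13
ω_c/ω_s = 4/13

4/13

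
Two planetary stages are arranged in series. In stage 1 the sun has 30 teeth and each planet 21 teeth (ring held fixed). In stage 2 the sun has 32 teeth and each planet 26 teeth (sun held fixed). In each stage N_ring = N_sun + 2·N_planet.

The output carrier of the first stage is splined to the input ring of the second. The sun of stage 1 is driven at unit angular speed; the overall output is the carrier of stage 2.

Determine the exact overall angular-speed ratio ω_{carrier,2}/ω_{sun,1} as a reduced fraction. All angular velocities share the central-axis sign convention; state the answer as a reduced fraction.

Stage 1: N_ring = 30 + 2·21 = 72
Stage 1: 30(ω_s−ω_c) = −72(ω_r−ω_c),  ω_r=0, ω_s=1
Stage 1: 30(1−ω_c) = −72(0−ω_c)  ⇒  102ω_c = 30  ⇒  ω_c = 5/17
  ⇒ ω_c¹/ω_s¹ = 5/17
Stage 2: N_ring = 32 + 2·26 = 84
Stage 2: 32(ω_s−ω_c) = −84(ω_r−ω_c),  ω_s=0, ω_r=1
Stage 2: 32(0−ω_c) = −84(1−ω_c)  ⇒  116ω_c = 84  ⇒  ω_c = 21/29
  ⇒ ω_c²/ω_r² = 21/29
Coupling ω_r² = ω_c¹ ⇒ overall = 5/17 × 21/29 = 105/493

105/493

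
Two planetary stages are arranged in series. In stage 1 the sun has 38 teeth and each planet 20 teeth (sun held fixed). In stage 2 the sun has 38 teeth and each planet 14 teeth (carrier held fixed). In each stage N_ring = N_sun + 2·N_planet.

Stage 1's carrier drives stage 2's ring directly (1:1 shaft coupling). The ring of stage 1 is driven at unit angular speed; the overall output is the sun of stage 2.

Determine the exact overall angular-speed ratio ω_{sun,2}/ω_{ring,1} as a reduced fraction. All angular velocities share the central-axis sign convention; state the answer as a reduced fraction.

Stage 1: N_ring = 38 + 2·20 = 78
Stage 1: 38(ω_s−ω_c) = −78(ω_r−ω_c),  ω_s=0, ω_r=1
Stage 1: 38(0−ω_c) = −78(1−ω_c)  ⇒  116ω_c = 78  ⇒  ω_c = 39/58
  ⇒ ω_c¹/ω_r¹ = 39/58
Stage 2: N_ring = 38 + 2·14 = 66
Stage 2: 38(ω_s−ω_c) = −66(ω_r−ω_c),  ω_c=0, ω_r=1
Stage 2: ω_s = 0 − (66/38)(1−0) = -33/19
  ⇒ ω_s²/ω_r² = -33/19
Coupling ω_r² = ω_c¹ ⇒ overall = 39/58 × -33/19 = -1287/1102

-1287/1102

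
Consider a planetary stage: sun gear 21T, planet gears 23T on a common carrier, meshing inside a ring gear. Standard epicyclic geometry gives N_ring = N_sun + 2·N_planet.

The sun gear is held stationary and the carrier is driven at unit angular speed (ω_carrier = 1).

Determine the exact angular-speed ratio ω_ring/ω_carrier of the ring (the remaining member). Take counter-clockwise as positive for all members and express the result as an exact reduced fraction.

N_ring = 21 + 2·23 = 67
21(ω_s−ω_c) = −67(ω_r−ω_c),  ω_s=0, ω_c=1
ω_r = 1 − (21/67)(0−1) = 88/67
ω_r/ω_c = 88/67

88/67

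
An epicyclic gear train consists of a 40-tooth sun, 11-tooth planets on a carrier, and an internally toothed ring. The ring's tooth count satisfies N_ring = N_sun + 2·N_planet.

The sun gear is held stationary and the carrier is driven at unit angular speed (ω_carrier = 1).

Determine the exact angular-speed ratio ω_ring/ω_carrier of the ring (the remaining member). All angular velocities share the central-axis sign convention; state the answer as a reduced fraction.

N_ring = 40 + 2·11 = 62
40(ω_s−ω_c) = −62(ω_r−ω_c),  ω_s=0, ω_c=1
ω_r = 1 − (40/62)(0−1) = 51/31
ω_r/ω_c = 51/31

51/31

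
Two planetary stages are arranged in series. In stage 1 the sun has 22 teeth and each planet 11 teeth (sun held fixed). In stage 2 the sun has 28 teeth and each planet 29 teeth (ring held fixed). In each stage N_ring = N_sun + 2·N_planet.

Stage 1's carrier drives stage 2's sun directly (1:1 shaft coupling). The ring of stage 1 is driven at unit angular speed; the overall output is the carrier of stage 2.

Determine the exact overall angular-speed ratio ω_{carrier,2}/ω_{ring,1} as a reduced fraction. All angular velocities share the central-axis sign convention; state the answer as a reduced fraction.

Stage 1: N_ring = 22 + 2·11 = 44
Stage 1: 22(ω_s−ω_c) = −44(ω_r−ω_c),  ω_s=0, ω_r=1
Stage 1: 22(0−ω_c) = −44(1−ω_c)  ⇒  66ω_c = 44  ⇒  ω_c = 2/3
  ⇒ ω_c¹/ω_r¹ = 2/3
Stage 2: N_ring = 28 + 2·29 = 86
Stage 2: 28(ω_s−ω_c) = −86(ω_r−ω_c),  ω_r=0, ω_s=1
Stage 2: 28(1−ω_c) = −86(0−ω_c)  ⇒  114ω_c = 28  ⇒  ω_c = 14/57
  ⇒ ω_c²/ω_s² = 14/57
Coupling ω_s² = ω_c¹ ⇒ overall = 2/3 × 14/57 = 28/171

28/171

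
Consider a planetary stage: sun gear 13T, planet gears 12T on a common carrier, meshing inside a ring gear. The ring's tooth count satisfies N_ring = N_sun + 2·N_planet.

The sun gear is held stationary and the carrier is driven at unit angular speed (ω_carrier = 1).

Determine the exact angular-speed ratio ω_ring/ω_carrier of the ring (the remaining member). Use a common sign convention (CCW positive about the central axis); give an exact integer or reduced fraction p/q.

N_ring = 13 + 2·12 = 37
13(ω_s−ω_c) = −37(ω_r−ω_c),  ω_s=0, ω_c=1
ω_r = 1 − (13/37)(0−1) = 50/37
ω_r/ω_c = 50/37

50/37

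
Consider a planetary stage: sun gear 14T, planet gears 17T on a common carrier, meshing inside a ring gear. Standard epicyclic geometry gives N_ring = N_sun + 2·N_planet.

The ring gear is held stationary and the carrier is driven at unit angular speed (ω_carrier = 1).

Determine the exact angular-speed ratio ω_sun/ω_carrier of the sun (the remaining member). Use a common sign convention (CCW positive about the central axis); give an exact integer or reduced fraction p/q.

31/7

N_ring = 14 + 2·17 = 48
14(ω_s−ω_c) = −48(ω_r−ω_c),  ω_r=0, ω_c=1
ω_s = 1 − (48/14)(0−1) = 31/7
ω_s/ω_c = 31/7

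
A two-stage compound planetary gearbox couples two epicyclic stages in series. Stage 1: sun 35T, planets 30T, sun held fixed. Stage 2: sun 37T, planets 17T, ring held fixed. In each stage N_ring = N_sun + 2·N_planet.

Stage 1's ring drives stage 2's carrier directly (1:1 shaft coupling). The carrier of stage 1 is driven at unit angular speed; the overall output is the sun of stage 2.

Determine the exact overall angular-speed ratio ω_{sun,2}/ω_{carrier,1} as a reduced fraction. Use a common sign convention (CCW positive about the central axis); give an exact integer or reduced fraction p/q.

Stage 1: N_ring = 35 + 2·30 = 95
Stage 1: 35(ω_s−ω_c) = −95(ω_r−ω_c),  ω_s=0, ω_c=1
Stage 1: ω_r = 1 − (35/95)(0−1) = 26/19
  ⇒ ω_r¹/ω_c¹ = 26/19
Stage 2: N_ring = 37 + 2·17 = 71
Stage 2: 37(ω_s−ω_c) = −71(ω_r−ω_c),  ω_r=0, ω_c=1
Stage 2: ω_s = 1 − (71/37)(0−1) = 108/37
  ⇒ ω_s²/ω_c² = 108/37
Coupling ω_c² = ω_r¹ ⇒ overall = 26/19 × 108/37 = 2808/703

2808/703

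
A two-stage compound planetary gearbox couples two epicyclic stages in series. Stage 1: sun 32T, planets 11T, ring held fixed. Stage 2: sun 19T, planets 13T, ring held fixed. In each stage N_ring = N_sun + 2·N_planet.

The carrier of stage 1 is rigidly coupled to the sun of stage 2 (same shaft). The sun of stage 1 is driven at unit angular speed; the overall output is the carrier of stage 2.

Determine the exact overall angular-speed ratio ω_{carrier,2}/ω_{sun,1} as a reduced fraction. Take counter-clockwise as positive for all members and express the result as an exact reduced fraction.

19/172

Stage 1: N_ring = 32 + 2·11 = 54
Stage 1: 32(ω_s−ω_c) = −54(ω_r−ω_c),  ω_r=0, ω_s=1
Stage 1: 32(1−ω_c) = −54(0−ω_c)  ⇒  86ω_c = 32  ⇒  ω_c = 16/43
  ⇒ ω_c¹/ω_s¹ = 16/43
Stage 2: N_ring = 19 + 2·13 = 45
Stage 2: 19(ω_s−ω_c) = −45(ω_r−ω_c),  ω_r=0, ω_s=1
Stage 2: 19(1−ω_c) = −45(0−ω_c)  ⇒  64ω_c = 19  ⇒  ω_c = 19/64
  ⇒ ω_c²/ω_s² = 19/64
Coupling ω_s² = ω_c¹ ⇒ overall = 16/43 × 19/64 = 19/172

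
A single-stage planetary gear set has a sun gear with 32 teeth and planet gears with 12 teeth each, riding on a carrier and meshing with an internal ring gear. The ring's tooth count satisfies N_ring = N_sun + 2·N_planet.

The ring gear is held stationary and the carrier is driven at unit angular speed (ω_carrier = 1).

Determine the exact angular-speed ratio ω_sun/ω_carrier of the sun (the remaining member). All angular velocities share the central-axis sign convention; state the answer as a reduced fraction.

11/4

N_ring = 32 + 2·12 = 56
32(ω_s−ω_c) = −56(ω_r−ω_c),  ω_r=0, ω_c=1
ω_s = 1 − (56/32)(0−1) = 11/4
ω_s/ω_c = 11/4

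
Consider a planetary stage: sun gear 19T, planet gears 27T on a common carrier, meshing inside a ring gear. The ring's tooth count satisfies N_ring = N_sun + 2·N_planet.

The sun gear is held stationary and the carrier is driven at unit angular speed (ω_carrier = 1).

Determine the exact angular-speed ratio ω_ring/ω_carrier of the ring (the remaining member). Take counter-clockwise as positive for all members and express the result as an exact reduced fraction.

N_ring = 19 + 2·27 = 73
19(ω_s−ω_c) = −73(ω_r−ω_c),  ω_s=0, ω_c=1
ω_r = 1 − (19/73)(0−1) = 92/73
ω_r/ω_c = 92/73

92/73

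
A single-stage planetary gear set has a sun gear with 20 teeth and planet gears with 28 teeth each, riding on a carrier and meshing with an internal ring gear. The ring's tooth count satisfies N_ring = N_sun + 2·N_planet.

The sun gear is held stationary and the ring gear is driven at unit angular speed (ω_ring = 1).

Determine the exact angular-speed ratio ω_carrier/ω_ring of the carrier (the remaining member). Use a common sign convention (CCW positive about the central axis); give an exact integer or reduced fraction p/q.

N_ring = 20 + 2·28 = 76
20(ω_s−ω_c) = −76(ω_r−ω_c),  ω_s=0, ω_r=1
20(0−ω_c) = −76(1−ω_c)  ⇒  96ω_c = 76  ⇒  ω_c = 19/24
ω_c/ω_r = 19/24

19/24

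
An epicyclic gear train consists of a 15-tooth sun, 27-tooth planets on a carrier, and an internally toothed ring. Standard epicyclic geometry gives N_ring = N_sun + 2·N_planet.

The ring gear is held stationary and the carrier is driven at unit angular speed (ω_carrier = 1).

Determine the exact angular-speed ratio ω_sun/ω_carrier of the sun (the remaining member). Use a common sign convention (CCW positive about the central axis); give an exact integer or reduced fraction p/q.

N_ring = 15 + 2·27 = 69
15(ω_s−ω_c) = −69(ω_r−ω_c),  ω_r=0, ω_c=1
ω_s = 1 − (69/15)(0−1) = 28/5
ω_s/ω_c = 28/5

28/5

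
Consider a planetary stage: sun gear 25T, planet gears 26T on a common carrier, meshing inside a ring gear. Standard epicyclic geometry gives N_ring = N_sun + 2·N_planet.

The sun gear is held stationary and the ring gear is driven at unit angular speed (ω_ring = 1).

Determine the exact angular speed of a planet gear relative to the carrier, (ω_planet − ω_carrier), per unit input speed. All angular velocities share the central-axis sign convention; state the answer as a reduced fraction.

1925/2652

N_ring = 25 + 2·26 = 77
25(ω_s−ω_c) = −77(ω_r−ω_c),  ω_s=0, ω_r=1
25(0−ω_c) = −77(1−ω_c)  ⇒  102ω_c = 77  ⇒  ω_c = 77/102
sun–planet: 25·(0−77/102) = −26·(ω_p−ω_c)  ⇒  ω_p−ω_c = −(25/26)·(-77/102) = 1925/2652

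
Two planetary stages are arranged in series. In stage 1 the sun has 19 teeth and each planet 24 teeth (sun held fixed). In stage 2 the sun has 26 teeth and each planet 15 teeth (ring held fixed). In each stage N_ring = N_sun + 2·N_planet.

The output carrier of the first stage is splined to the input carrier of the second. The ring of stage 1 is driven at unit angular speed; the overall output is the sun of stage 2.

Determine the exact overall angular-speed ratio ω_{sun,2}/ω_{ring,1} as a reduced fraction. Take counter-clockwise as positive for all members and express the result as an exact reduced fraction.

Stage 1: N_ring = 19 + 2·24 = 67
Stage 1: 19(ω_s−ω_c) = −67(ω_r−ω_c),  ω_s=0, ω_r=1
Stage 1: 19(0−ω_c) = −67(1−ω_c)  ⇒  86ω_c = 67  ⇒  ω_c = 67/86
  ⇒ ω_c¹/ω_r¹ = 67/86
Stage 2: N_ring = 26 + 2·15 = 56
Stage 2: 26(ω_s−ω_c) = −56(ω_r−ω_c),  ω_r=0, ω_c=1
Stage 2: ω_s = 1 − (56/26)(0−1) = 41/13
  ⇒ ω_s²/ω_c² = 41/13
Coupling ω_c² = ω_c¹ ⇒ overall = 67/86 × 41/13 = 2747/1118

2747/1118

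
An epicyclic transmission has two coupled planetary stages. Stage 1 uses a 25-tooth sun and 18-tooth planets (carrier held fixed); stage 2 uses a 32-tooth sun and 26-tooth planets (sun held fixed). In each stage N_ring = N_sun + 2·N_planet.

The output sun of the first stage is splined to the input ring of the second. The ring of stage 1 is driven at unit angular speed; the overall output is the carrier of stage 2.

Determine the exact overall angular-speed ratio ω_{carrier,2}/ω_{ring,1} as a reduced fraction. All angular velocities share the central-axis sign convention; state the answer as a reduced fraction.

-1281/725

Stage 1: N_ring = 25 + 2·18 = 61
Stage 1: 25(ω_s−ω_c) = −61(ω_r−ω_c),  ω_c=0, ω_r=1
Stage 1: ω_s = 0 − (61/25)(1−0) = -61/25
  ⇒ ω_s¹/ω_r¹ = -61/25
Stage 2: N_ring = 32 + 2·26 = 84
Stage 2: 32(ω_s−ω_c) = −84(ω_r−ω_c),  ω_s=0, ω_r=1
Stage 2: 32(0−ω_c) = −84(1−ω_c)  ⇒  116ω_c = 84  ⇒  ω_c = 21/29
  ⇒ ω_c²/ω_r² = 21/29
Coupling ω_r² = ω_s¹ ⇒ overall = -61/25 × 21/29 = -1281/725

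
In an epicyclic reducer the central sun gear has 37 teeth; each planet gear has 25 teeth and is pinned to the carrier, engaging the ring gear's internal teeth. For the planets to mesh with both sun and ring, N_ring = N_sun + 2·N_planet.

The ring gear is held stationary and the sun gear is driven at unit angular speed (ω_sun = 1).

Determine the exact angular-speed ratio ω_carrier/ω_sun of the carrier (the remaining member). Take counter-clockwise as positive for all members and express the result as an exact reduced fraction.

N_ring = 37 + 2·25 = 87
37(ω_s−ω_c) = −87(ω_r−ω_c),  ω_r=0, ω_s=1
37(1−ω_c) = −87(0−ω_c)  ⇒  124ω_c = 37  ⇒  ω_c = 37/124
ω_c/ω_s = 37/124

37/124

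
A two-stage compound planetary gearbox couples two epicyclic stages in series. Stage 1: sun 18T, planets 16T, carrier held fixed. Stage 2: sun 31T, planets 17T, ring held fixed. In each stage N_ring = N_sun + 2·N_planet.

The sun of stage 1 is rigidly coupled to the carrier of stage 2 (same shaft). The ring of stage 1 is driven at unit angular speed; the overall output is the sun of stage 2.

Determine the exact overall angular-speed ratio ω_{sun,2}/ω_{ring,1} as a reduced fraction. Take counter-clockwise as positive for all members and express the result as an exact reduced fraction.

-800/93

Stage 1: N_ring = 18 + 2·16 = 50
Stage 1: 18(ω_s−ω_c) = −50(ω_r−ω_c),  ω_c=0, ω_r=1
Stage 1: ω_s = 0 − (50/18)(1−0) = -25/9
  ⇒ ω_s¹/ω_r¹ = -25/9
Stage 2: N_ring = 31 + 2·17 = 65
Stage 2: 31(ω_s−ω_c) = −65(ω_r−ω_c),  ω_r=0, ω_c=1
Stage 2: ω_s = 1 − (65/31)(0−1) = 96/31
  ⇒ ω_s²/ω_c² = 96/31
Coupling ω_c² = ω_s¹ ⇒ overall = -25/9 × 96/31 = -800/93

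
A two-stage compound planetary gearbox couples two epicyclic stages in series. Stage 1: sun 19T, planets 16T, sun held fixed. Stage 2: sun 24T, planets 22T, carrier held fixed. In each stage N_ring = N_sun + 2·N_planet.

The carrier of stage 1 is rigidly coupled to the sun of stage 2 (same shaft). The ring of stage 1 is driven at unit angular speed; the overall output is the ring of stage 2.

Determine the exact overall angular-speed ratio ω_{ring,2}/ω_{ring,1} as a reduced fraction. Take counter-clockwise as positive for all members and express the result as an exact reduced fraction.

Stage 1: N_ring = 19 + 2·16 = 51
Stage 1: 19(ω_s−ω_c) = −51(ω_r−ω_c),  ω_s=0, ω_r=1
Stage 1: 19(0−ω_c) = −51(1−ω_c)  ⇒  70ω_c = 51  ⇒  ω_c = 51/70
  ⇒ ω_c¹/ω_r¹ = 51/70
Stage 2: N_ring = 24 + 2·22 = 68
Stage 2: 24(ω_s−ω_c) = −68(ω_r−ω_c),  ω_c=0, ω_s=1
Stage 2: ω_r = 0 − (24/68)(1−0) = -6/17
  ⇒ ω_r²/ω_s² = -6/17
Coupling ω_s² = ω_c¹ ⇒ overall = 51/70 × -6/17 = -9/35

-9/35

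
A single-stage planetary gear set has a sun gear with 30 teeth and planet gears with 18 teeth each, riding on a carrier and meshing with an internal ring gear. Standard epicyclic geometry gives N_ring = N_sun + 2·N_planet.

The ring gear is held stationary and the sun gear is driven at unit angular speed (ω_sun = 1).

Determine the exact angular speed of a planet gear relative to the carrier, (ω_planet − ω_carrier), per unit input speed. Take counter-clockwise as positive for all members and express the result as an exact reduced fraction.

-55/48

N_ring = 30 + 2·18 = 66
30(ω_s−ω_c) = −66(ω_r−ω_c),  ω_r=0, ω_s=1
30(1−ω_c) = −66(0−ω_c)  ⇒  96ω_c = 30  ⇒  ω_c = 5/16
sun–planet: 30·(1−5/16) = −18·(ω_p−ω_c)  ⇒  ω_p−ω_c = −(30/18)·(11/16) = -55/48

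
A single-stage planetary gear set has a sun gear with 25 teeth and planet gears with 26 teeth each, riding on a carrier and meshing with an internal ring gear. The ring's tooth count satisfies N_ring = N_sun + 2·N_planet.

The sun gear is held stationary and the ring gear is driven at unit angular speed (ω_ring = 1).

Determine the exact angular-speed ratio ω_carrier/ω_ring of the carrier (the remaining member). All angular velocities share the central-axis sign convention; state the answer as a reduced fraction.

N_ring = 25 + 2·26 = 77
25(ω_s−ω_c) = −77(ω_r−ω_c),  ω_s=0, ω_r=1
25(0−ω_c) = −77(1−ω_c)  ⇒  102ω_c = 77  ⇒  ω_c = 77/102
ω_c/ω_r = 77/102

77/102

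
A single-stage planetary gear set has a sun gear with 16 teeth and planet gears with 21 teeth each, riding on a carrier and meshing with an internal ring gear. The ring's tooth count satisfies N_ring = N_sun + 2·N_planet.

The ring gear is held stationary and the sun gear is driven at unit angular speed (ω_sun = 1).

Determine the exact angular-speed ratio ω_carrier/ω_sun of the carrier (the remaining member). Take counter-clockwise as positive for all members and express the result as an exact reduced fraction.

N_ring = 16 + 2·21 = 58
16(ω_s−ω_c) = −58(ω_r−ω_c),  ω_r=0, ω_s=1
16(1−ω_c) = −58(0−ω_c)  ⇒  74ω_c = 16  ⇒  ω_c = 8/37
ω_c/ω_s = 8/37

8/37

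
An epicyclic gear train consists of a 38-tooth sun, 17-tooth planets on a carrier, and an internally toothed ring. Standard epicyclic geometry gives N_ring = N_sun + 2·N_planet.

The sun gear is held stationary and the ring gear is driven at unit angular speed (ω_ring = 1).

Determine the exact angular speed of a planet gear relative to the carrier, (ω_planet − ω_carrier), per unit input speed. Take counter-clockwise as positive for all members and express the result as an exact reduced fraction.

1368/935

N_ring = 38 + 2·17 = 72
38(ω_s−ω_c) = −72(ω_r−ω_c),  ω_s=0, ω_r=1
38(0−ω_c) = −72(1−ω_c)  ⇒  110ω_c = 72  ⇒  ω_c = 36/55
sun–planet: 38·(0−36/55) = −17·(ω_p−ω_c)  ⇒  ω_p−ω_c = −(38/17)·(-36/55) = 1368/935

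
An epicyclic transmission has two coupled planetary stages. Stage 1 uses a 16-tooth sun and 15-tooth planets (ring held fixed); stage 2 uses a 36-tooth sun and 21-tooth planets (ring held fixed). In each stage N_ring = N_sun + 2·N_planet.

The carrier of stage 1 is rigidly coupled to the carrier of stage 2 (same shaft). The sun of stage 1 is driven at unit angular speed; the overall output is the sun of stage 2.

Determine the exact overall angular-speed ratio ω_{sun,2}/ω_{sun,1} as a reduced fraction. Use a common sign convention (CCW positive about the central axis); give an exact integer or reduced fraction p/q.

76/93

Stage 1: N_ring = 16 + 2·15 = 46
Stage 1: 16(ω_s−ω_c) = −46(ω_r−ω_c),  ω_r=0, ω_s=1
Stage 1: 16(1−ω_c) = −46(0−ω_c)  ⇒  62ω_c = 16  ⇒  ω_c = 8/31
  ⇒ ω_c¹/ω_s¹ = 8/31
Stage 2: N_ring = 36 + 2·21 = 78
Stage 2: 36(ω_s−ω_c) = −78(ω_r−ω_c),  ω_r=0, ω_c=1
Stage 2: ω_s = 1 − (78/36)(0−1) = 19/6
  ⇒ ω_s²/ω_c² = 19/6
Coupling ω_c² = ω_c¹ ⇒ overall = 8/31 × 19/6 = 76/93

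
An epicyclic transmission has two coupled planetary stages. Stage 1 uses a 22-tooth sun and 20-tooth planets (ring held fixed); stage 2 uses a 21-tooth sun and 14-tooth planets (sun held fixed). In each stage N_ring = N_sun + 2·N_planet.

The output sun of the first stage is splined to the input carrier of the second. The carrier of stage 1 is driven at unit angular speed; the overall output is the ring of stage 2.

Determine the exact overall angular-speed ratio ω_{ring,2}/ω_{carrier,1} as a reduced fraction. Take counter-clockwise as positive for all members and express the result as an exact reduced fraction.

60/11

Stage 1: N_ring = 22 + 2·20 = 62
Stage 1: 22(ω_s−ω_c) = −62(ω_r−ω_c),  ω_r=0, ω_c=1
Stage 1: ω_s = 1 − (62/22)(0−1) = 42/11
  ⇒ ω_s¹/ω_c¹ = 42/11
Stage 2: N_ring = 21 + 2·14 = 49
Stage 2: 21(ω_s−ω_c) = −49(ω_r−ω_c),  ω_s=0, ω_c=1
Stage 2: ω_r = 1 − (21/49)(0−1) = 10/7
  ⇒ ω_r²/ω_c² = 10/7
Coupling ω_c² = ω_s¹ ⇒ overall = 42/11 × 10/7 = 60/11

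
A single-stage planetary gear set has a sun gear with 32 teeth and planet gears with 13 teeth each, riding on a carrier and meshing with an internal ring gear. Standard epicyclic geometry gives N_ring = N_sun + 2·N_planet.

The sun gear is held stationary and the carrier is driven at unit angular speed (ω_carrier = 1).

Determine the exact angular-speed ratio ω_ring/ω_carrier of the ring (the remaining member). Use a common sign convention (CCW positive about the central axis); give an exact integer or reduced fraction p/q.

45/29

N_ring = 32 + 2·13 = 58
32(ω_s−ω_c) = −58(ω_r−ω_c),  ω_s=0, ω_c=1
ω_r = 1 − (32/58)(0−1) = 45/29
ω_r/ω_c = 45/29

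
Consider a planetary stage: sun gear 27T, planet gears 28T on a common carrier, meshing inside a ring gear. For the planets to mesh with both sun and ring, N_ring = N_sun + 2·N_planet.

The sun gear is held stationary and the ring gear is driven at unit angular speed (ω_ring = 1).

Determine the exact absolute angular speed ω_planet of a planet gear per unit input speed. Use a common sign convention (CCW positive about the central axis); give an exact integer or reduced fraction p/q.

83/56

N_ring = 27 + 2·28 = 83
27(ω_s−ω_c) = −83(ω_r−ω_c),  ω_s=0, ω_r=1
27(0−ω_c) = −83(1−ω_c)  ⇒  110ω_c = 83  ⇒  ω_c = 83/110
sun–planet: 27·(0−83/110) = −28·(ω_p−ω_c)  ⇒  ω_p−ω_c = −(27/28)·(-83/110) = 2241/3080
ω_p = 83/110 + 2241/3080 = 83/56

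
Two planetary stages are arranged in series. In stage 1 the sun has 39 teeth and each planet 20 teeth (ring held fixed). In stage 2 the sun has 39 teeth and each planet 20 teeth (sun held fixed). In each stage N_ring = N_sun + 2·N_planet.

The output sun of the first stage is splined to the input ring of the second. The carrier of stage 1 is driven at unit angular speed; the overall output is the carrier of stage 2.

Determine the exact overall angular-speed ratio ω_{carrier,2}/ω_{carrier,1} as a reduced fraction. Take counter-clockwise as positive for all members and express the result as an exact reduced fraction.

Stage 1: N_ring = 39 + 2·20 = 79
Stage 1: 39(ω_s−ω_c) = −79(ω_r−ω_c),  ω_r=0, ω_c=1
Stage 1: ω_s = 1 − (79/39)(0−1) = 118/39
  ⇒ ω_s¹/ω_c¹ = 118/39
Stage 2: N_ring = 39 + 2·20 = 79
Stage 2: 39(ω_s−ω_c) = −79(ω_r−ω_c),  ω_s=0, ω_r=1
Stage 2: 39(0−ω_c) = −79(1−ω_c)  ⇒  118ω_c = 79  ⇒  ω_c = 79/118
  ⇒ ω_c²/ω_r² = 79/118
Coupling ω_r² = ω_s¹ ⇒ overall = 118/39 × 79/118 = 79/39

79/39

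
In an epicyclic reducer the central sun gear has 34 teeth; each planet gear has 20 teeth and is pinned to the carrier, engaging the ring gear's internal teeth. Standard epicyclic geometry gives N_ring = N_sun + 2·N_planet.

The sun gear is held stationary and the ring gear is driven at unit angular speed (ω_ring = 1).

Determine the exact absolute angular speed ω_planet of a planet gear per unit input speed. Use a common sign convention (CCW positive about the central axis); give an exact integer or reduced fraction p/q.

37/20

N_ring = 34 + 2·20 = 74
34(ω_s−ω_c) = −74(ω_r−ω_c),  ω_s=0, ω_r=1
34(0−ω_c) = −74(1−ω_c)  ⇒  108ω_c = 74  ⇒  ω_c = 37/54
sun–planet: 34·(0−37/54) = −20·(ω_p−ω_c)  ⇒  ω_p−ω_c = −(34/20)·(-37/54) = 629/540
ω_p = 37/54 + 629/540 = 37/20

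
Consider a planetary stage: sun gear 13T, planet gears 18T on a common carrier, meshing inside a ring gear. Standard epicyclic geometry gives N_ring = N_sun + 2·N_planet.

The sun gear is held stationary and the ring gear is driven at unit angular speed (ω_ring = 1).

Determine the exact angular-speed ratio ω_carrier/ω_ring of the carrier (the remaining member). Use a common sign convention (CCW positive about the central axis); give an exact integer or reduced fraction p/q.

49/62

N_ring = 13 + 2·18 = 49
13(ω_s−ω_c) = −49(ω_r−ω_c),  ω_s=0, ω_r=1
13(0−ω_c) = −49(1−ω_c)  ⇒  62ω_c = 49  ⇒  ω_c = 49/62
ω_c/ω_r = 49/62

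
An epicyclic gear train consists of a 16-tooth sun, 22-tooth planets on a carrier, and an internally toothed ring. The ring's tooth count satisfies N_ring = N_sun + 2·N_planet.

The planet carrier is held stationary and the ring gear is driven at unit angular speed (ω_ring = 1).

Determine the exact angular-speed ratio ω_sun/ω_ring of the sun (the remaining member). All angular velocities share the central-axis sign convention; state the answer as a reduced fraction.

N_ring = 16 + 2·22 = 60
16(ω_s−ω_c) = −60(ω_r−ω_c),  ω_c=0, ω_r=1
ω_s = 0 − (60/16)(1−0) = -15/4
ω_s/ω_r = -15/4

-15/4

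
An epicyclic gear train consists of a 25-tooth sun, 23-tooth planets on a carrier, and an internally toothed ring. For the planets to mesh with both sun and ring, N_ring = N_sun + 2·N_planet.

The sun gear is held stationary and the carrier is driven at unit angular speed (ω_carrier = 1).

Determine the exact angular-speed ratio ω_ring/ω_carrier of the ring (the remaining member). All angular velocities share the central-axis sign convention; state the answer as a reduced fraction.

N_ring = 25 + 2·23 = 71
25(ω_s−ω_c) = −71(ω_r−ω_c),  ω_s=0, ω_c=1
ω_r = 1 − (25/71)(0−1) = 96/71
ω_r/ω_c = 96/71

96/71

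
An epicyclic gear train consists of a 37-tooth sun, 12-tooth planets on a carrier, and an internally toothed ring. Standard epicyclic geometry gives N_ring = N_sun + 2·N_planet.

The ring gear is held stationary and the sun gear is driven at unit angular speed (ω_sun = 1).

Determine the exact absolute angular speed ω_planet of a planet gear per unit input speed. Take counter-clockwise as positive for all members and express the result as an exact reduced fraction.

-37/24

N_ring = 37 + 2·12 = 61
37(ω_s−ω_c) = −61(ω_r−ω_c),  ω_r=0, ω_s=1
37(1−ω_c) = −61(0−ω_c)  ⇒  98ω_c = 37  ⇒  ω_c = 37/98
sun–planet: 37·(1−37/98) = −12·(ω_p−ω_c)  ⇒  ω_p−ω_c = −(37/12)·(61/98) = -2257/1176
ω_p = 37/98 − 2257/1176 = -37/24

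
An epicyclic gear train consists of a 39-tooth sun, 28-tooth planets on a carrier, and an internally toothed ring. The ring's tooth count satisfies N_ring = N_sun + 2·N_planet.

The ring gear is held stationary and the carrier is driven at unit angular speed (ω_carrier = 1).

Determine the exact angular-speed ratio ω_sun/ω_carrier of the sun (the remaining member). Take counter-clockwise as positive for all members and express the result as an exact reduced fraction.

134/39

N_ring = 39 + 2·28 = 95
39(ω_s−ω_c) = −95(ω_r−ω_c),  ω_r=0, ω_c=1
ω_s = 1 − (95/39)(0−1) = 134/39
ω_s/ω_c = 134/39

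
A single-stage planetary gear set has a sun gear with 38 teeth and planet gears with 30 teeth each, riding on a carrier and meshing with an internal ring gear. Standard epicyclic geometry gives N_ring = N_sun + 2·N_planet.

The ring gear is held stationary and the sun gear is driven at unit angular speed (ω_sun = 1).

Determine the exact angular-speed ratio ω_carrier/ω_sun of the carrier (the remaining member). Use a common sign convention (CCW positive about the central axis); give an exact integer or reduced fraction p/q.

N_ring = 38 + 2·30 = 98
38(ω_s−ω_c) = −98(ω_r−ω_c),  ω_r=0, ω_s=1
38(1−ω_c) = −98(0−ω_c)  ⇒  136ω_c = 38  ⇒  ω_c = 19/68
ω_c/ω_s = 19/68

19/68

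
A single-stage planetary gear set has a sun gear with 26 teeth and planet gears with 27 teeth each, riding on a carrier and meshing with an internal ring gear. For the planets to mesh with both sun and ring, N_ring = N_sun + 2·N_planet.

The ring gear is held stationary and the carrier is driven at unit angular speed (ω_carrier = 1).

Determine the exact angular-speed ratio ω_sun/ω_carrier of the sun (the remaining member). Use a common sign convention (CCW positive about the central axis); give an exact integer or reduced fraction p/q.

N_ring = 26 + 2·27 = 80
26(ω_s−ω_c) = −80(ω_r−ω_c),  ω_r=0, ω_c=1
ω_s = 1 − (80/26)(0−1) = 53/13
ω_s/ω_c = 53/13

53/13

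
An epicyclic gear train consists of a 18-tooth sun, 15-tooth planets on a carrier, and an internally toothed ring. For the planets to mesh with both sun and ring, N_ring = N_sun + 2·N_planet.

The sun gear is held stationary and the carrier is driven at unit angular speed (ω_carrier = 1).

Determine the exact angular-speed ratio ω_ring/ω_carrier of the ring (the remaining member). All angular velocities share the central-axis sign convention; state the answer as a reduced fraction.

N_ring = 18 + 2·15 = 48
18(ω_s−ω_c) = −48(ω_r−ω_c),  ω_s=0, ω_c=1
ω_r = 1 − (18/48)(0−1) = 11/8
ω_r/ω_c = 11/8

11/8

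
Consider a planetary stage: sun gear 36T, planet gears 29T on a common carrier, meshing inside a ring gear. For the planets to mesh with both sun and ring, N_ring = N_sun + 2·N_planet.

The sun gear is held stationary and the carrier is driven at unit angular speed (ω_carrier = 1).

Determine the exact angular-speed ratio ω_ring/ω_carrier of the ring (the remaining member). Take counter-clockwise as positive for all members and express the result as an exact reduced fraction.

N_ring = 36 + 2·29 = 94
36(ω_s−ω_c) = −94(ω_r−ω_c),  ω_s=0, ω_c=1
ω_r = 1 − (36/94)(0−1) = 65/47
ω_r/ω_c = 65/47

65/47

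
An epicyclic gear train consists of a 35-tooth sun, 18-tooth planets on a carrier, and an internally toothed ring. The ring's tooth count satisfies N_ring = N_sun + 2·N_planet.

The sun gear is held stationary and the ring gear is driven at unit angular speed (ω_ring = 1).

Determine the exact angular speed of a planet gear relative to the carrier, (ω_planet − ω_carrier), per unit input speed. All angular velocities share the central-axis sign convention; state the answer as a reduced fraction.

N_ring = 35 + 2·18 = 71
35(ω_s−ω_c) = −71(ω_r−ω_c),  ω_s=0, ω_r=1
35(0−ω_c) = −71(1−ω_c)  ⇒  106ω_c = 71  ⇒  ω_c = 71/106
sun–planet: 35·(0−71/106) = −18·(ω_p−ω_c)  ⇒  ω_p−ω_c = −(35/18)·(-71/106) = 2485/1908

2485/1908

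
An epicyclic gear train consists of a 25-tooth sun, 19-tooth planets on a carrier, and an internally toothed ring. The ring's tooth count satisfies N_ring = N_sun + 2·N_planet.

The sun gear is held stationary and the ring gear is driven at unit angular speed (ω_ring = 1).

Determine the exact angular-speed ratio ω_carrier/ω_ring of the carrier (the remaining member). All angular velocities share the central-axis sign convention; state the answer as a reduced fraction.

N_ring = 25 + 2·19 = 63
25(ω_s−ω_c) = −63(ω_r−ω_c),  ω_s=0, ω_r=1
25(0−ω_c) = −63(1−ω_c)  ⇒  88ω_c = 63  ⇒  ω_c = 63/88
ω_c/ω_r = 63/88

63/88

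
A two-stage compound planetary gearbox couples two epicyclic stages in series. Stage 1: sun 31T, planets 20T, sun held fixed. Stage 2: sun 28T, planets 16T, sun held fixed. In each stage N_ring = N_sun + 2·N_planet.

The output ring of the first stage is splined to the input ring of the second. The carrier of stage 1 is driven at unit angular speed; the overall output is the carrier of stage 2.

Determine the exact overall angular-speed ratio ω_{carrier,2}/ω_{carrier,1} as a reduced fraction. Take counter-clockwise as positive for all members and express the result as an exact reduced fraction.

Stage 1: N_ring = 31 + 2·20 = 71
Stage 1: 31(ω_s−ω_c) = −71(ω_r−ω_c),  ω_s=0, ω_c=1
Stage 1: ω_r = 1 − (31/71)(0−1) = 102/71
  ⇒ ω_r¹/ω_c¹ = 102/71
Stage 2: N_ring = 28 + 2·16 = 60
Stage 2: 28(ω_s−ω_c) = −60(ω_r−ω_c),  ω_s=0, ω_r=1
Stage 2: 28(0−ω_c) = −60(1−ω_c)  ⇒  88ω_c = 60  ⇒  ω_c = 15/22
  ⇒ ω_c²/ω_r² = 15/22
Coupling ω_r² = ω_r¹ ⇒ overall = 102/71 × 15/22 = 765/781

765/781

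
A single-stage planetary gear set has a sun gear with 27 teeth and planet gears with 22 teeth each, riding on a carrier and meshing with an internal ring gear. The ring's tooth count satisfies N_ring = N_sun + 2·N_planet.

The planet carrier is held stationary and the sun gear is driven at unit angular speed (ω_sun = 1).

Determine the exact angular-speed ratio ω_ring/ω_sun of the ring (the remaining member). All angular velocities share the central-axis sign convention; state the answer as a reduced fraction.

N_ring = 27 + 2·22 = 71
27(ω_s−ω_c) = −71(ω_r−ω_c),  ω_c=0, ω_s=1
ω_r = 0 − (27/71)(1−0) = -27/71
ω_r/ω_s = -27/71

-27/71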